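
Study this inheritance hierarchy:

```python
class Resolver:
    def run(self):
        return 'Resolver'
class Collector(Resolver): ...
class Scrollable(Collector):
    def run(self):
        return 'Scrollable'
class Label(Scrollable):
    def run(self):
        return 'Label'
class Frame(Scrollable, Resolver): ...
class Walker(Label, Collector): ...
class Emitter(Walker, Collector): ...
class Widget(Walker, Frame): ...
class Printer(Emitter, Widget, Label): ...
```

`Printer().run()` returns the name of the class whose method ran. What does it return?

Label

L[Printer] = Printer + merge(L[Emitter], L[Widget], L[Label], [Emitter Widget Label])
  take Emitter:  [Emitter Walker Label Scrollable Collector Resolver object] + [Widget Walker Label Frame Scrollable Collector Resolver object] + [Label Scrollable Collector Resolver object] + [Emitter Widget Label]
  take Widget:  [Walker Label Scrollable Collector Resolver object] + [Widget Walker Label Frame Scrollable Collector Resolver object] + [Label Scrollable Collector Resolver object] + [Widget Label]
  take Walker:  [Walker Label Scrollable Collector Resolver object] + [Walker Label Frame Scrollable Collector Resolver object] + [Label Scrollable Collector Resolver object] + [Label]
  take Label:  [Label Scrollable Collector Resolver object] + [Label Frame Scrollable Collector Resolver object] + [Label Scrollable Collector Resolver object] + [Label]
  take Frame:  [Scrollable Collector Resolver object] + [Frame Scrollable Collector Resolver object] + [Scrollable Collector Resolver object]
  take Scrollable:  [Scrollable Collector Resolver object] + [Scrollable Collector Resolver object] + [Scrollable Collector Resolver object]
  take Collector:  [Collector Resolver object] + [Collector Resolver object] + [Collector Resolver object]
  take Resolver:  [Resolver object] + [Resolver object] + [Resolver object]
  take object:  [object] + [object] + [object]
MRO: Printer Emitter Widget Walker Label Frame Scrollable Collector Resolver object
run is defined in: Label, Resolver, Scrollable. First along the MRO is Label.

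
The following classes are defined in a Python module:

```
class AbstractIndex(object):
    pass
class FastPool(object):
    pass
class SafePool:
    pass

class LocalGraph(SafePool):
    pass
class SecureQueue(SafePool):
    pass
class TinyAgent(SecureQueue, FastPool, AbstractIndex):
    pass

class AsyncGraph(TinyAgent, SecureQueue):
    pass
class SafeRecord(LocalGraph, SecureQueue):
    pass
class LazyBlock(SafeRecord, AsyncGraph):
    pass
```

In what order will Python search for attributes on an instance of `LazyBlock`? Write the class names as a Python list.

[LazyBlock, SafeRecord, LocalGraph, AsyncGraph, TinyAgent, SecureQueue, SafePool, FastPool, AbstractIndex, object]

L[LazyBlock] = LazyBlock + merge(L[SafeRecord], L[AsyncGraph], [SafeRecord AsyncGraph])
  take SafeRecord:  [SafeRecord LocalGraph SecureQueue SafePool object] + [AsyncGraph TinyAgent SecureQueue SafePool FastPool AbstractIndex object] + [SafeRecord AsyncGraph]
  take LocalGraph:  [LocalGraph SecureQueue SafePool object] + [AsyncGraph TinyAgent SecureQueue SafePool FastPool AbstractIndex object] + [AsyncGraph]
  take AsyncGraph:  [SecureQueue SafePool object] + [AsyncGraph TinyAgent SecureQueue SafePool FastPool AbstractIndex object] + [AsyncGraph]
  take TinyAgent:  [SecureQueue SafePool object] + [TinyAgent SecureQueue SafePool FastPool AbstractIndex object]
  take SecureQueue:  [SecureQueue SafePool object] + [SecureQueue SafePool FastPool AbstractIndex object]
  take SafePool:  [SafePool object] + [SafePool FastPool AbstractIndex object]
  take FastPool:  [object] + [FastPool AbstractIndex object]
  take AbstractIndex:  [object] + [AbstractIndex object]
  take object:  [object] + [object]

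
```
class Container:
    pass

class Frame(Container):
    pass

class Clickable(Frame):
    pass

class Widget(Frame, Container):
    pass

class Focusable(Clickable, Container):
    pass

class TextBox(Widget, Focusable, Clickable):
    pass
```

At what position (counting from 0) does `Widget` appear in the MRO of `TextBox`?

L[TextBox] = TextBox + merge(L[Widget], L[Focusable], L[Clickable], [Widget Focusable Clickable])
  take Widget:  [Widget Frame Container object] + [Focusable Clickable Frame Container object] + [Clickable Frame Container object] + [Widget Focusable Clickable]
  take Focusable:  [Frame Container object] + [Focusable Clickable Frame Container object] + [Clickable Frame Container object] + [Focusable Clickable]
  take Clickable:  [Frame Container object] + [Clickable Frame Container object] + [Clickable Frame Container object] + [Clickable]
  take Frame:  [Frame Container object] + [Frame Container object] + [Frame Container object]
  take Container:  [Container object] + [Container object] + [Container object]
  take object:  [object] + [object] + [object]
MRO: TextBox Widget Focusable Clickable Frame Container object
Widget sits at index 1.

1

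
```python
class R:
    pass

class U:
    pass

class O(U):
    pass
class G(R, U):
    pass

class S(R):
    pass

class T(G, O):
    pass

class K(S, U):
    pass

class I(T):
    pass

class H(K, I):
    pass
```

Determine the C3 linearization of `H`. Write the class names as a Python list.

L[H] = H + merge(L[K], L[I], [K I])
  take K:  [K S R U object] + [I T G R O U object] + [K I]
  take S:  [S R U object] + [I T G R O U object] + [I]
  take I:  [R U object] + [I T G R O U object] + [I]
  take T:  [R U object] + [T G R O U object]
  take G:  [R U object] + [G R O U object]
  take R:  [R U object] + [R O U object]
  take O:  [U object] + [O U object]
  take U:  [U object] + [U object]
  take object:  [object] + [object]

[H, K, S, I, T, G, R, O, U, object]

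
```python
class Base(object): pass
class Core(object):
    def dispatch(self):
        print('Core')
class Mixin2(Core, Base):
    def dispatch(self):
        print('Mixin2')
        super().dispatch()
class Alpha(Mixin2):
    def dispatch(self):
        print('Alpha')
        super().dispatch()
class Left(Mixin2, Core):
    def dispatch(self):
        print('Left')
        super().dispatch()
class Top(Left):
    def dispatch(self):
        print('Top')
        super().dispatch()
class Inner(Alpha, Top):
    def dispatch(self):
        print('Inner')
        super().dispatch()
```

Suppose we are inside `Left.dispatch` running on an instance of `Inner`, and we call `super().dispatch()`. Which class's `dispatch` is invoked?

L[Inner] = Inner + merge(L[Alpha], L[Top], [Alpha Top])
  take Alpha:  [Alpha Mixin2 Core Base object] + [Top Left Mixin2 Core Base object] + [Alpha Top]
  take Top:  [Mixin2 Core Base object] + [Top Left Mixin2 Core Base object] + [Top]
  take Left:  [Mixin2 Core Base object] + [Left Mixin2 Core Base object]
  take Mixin2:  [Mixin2 Core Base object] + [Mixin2 Core Base object]
  take Core:  [Core Base object] + [Core Base object]
  take Base:  [Base object] + [Base object]
  take object:  [object] + [object]
MRO: Inner Alpha Top Left Mixin2 Core Base object
super() in Left.dispatch on a Inner instance goes to the class after Left in Inner's MRO: Mixin2.

Mixin2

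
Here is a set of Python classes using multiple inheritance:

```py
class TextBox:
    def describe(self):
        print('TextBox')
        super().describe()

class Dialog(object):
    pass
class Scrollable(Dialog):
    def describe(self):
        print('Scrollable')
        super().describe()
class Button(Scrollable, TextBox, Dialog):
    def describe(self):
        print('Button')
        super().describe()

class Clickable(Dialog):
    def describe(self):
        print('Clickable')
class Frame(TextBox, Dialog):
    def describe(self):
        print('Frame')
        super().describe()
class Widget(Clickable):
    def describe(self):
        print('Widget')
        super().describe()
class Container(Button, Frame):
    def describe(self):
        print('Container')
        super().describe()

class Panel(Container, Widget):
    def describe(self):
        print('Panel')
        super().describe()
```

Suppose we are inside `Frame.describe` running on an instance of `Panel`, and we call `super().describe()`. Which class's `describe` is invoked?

L[Panel] = Panel + merge(L[Container], L[Widget], [Container Widget])
  take Container:  [Container Button Scrollable Frame TextBox Dialog object] + [Widget Clickable Dialog object] + [Container Widget]
  take Button:  [Button Scrollable Frame TextBox Dialog object] + [Widget Clickable Dialog object] + [Widget]
  take Scrollable:  [Scrollable Frame TextBox Dialog object] + [Widget Clickable Dialog object] + [Widget]
  take Frame:  [Frame TextBox Dialog object] + [Widget Clickable Dialog object] + [Widget]
  take TextBox:  [TextBox Dialog object] + [Widget Clickable Dialog object] + [Widget]
  take Widget:  [Dialog object] + [Widget Clickable Dialog object] + [Widget]
  take Clickable:  [Dialog object] + [Clickable Dialog object]
  take Dialog:  [Dialog object] + [Dialog object]
  take object:  [object] + [object]
MRO: Panel Container Button Scrollable Frame TextBox Widget Clickable Dialog object
super() in Frame.describe on a Panel instance goes to the class after Frame in Panel's MRO: TextBox.

TextBox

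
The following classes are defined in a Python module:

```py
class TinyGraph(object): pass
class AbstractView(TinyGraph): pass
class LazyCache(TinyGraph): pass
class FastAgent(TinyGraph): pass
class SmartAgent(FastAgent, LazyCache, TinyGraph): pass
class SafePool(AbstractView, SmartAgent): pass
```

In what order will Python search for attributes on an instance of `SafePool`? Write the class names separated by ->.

L[SafePool] = SafePool + merge(L[AbstractView], L[SmartAgent], [AbstractView SmartAgent])
  take AbstractView:  [AbstractView TinyGraph object] + [SmartAgent FastAgent LazyCache TinyGraph object] + [AbstractView SmartAgent]
  take SmartAgent:  [TinyGraph object] + [SmartAgent FastAgent LazyCache TinyGraph object] + [SmartAgent]
  take FastAgent:  [TinyGraph object] + [FastAgent LazyCache TinyGraph object]
  take LazyCache:  [TinyGraph object] + [LazyCache TinyGraph object]
  take TinyGraph:  [TinyGraph object] + [TinyGraph object]
  take object:  [object] + [object]

SafePool -> AbstractView -> SmartAgent -> FastAgent -> LazyCache -> TinyGraph -> object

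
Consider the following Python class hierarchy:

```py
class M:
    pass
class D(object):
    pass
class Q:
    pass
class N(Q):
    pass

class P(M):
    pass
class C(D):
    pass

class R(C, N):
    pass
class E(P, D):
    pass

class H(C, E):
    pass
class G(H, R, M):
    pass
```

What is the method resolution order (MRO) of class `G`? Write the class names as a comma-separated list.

L[G] = G + merge(L[H], L[R], L[M], [H R M])
  take H:  [H C E P M D object] + [R C D N Q object] + [M object] + [H R M]
  take R:  [C E P M D object] + [R C D N Q object] + [M object] + [R M]
  take C:  [C E P M D object] + [C D N Q object] + [M object] + [M]
  take E:  [E P M D object] + [D N Q object] + [M object] + [M]
  take P:  [P M D object] + [D N Q object] + [M object] + [M]
  take M:  [M D object] + [D N Q object] + [M object] + [M]
  take D:  [D object] + [D N Q object] + [object]
  take N:  [object] + [N Q object] + [object]
  take Q:  [object] + [Q object] + [object]
  take object:  [object] + [object] + [object]

G, H, R, C, E, P, M, D, N, Q, object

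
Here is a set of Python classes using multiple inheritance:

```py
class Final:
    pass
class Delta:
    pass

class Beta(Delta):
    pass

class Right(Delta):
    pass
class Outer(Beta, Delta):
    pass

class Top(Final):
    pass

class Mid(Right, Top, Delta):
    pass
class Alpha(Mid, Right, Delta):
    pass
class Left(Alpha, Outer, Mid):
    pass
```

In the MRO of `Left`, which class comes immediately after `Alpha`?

Outer

L[Left] = Left + merge(L[Alpha], L[Outer], L[Mid], [Alpha Outer Mid])
  take Alpha:  [Alpha Mid Right Top Delta Final object] + [Outer Beta Delta object] + [Mid Right Top Delta Final object] + [Alpha Outer Mid]
  take Outer:  [Mid Right Top Delta Final object] + [Outer Beta Delta object] + [Mid Right Top Delta Final object] + [Outer Mid]
  take Mid:  [Mid Right Top Delta Final object] + [Beta Delta object] + [Mid Right Top Delta Final object] + [Mid]
  take Right:  [Right Top Delta Final object] + [Beta Delta object] + [Right Top Delta Final object]
  take Top:  [Top Delta Final object] + [Beta Delta object] + [Top Delta Final object]
  take Beta:  [Delta Final object] + [Beta Delta object] + [Delta Final object]
  take Delta:  [Delta Final object] + [Delta object] + [Delta Final object]
  take Final:  [Final object] + [object] + [Final object]
  take object:  [object] + [object] + [object]
MRO: Left Alpha Outer Mid Right Top Beta Delta Final object
Alpha is at position 1; next is Outer.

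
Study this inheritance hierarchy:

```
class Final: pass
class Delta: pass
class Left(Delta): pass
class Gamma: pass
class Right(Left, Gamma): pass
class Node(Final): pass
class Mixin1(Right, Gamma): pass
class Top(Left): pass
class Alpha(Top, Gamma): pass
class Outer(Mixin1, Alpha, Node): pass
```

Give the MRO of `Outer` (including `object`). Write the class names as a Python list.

L[Outer] = Outer + merge(L[Mixin1], L[Alpha], L[Node], [Mixin1 Alpha Node])
  take Mixin1:  [Mixin1 Right Left Delta Gamma object] + [Alpha Top Left Delta Gamma object] + [Node Final object] + [Mixin1 Alpha Node]
  take Right:  [Right Left Delta Gamma object] + [Alpha Top Left Delta Gamma object] + [Node Final object] + [Alpha Node]
  take Alpha:  [Left Delta Gamma object] + [Alpha Top Left Delta Gamma object] + [Node Final object] + [Alpha Node]
  take Top:  [Left Delta Gamma object] + [Top Left Delta Gamma object] + [Node Final object] + [Node]
  take Left:  [Left Delta Gamma object] + [Left Delta Gamma object] + [Node Final object] + [Node]
  take Delta:  [Delta Gamma object] + [Delta Gamma object] + [Node Final object] + [Node]
  take Gamma:  [Gamma object] + [Gamma object] + [Node Final object] + [Node]
  take Node:  [object] + [object] + [Node Final object] + [Node]
  take Final:  [object] + [object] + [Final object]
  take object:  [object] + [object] + [object]

[Outer, Mixin1, Right, Alpha, Top, Left, Delta, Gamma, Node, Final, object]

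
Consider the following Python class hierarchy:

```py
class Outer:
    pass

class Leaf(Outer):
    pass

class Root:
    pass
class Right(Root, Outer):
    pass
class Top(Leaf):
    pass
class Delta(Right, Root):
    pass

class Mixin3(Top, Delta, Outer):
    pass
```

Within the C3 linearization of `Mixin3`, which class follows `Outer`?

object

L[Mixin3] = Mixin3 + merge(L[Top], L[Delta], L[Outer], [Top Delta Outer])
  take Top:  [Top Leaf Outer object] + [Delta Right Root Outer object] + [Outer object] + [Top Delta Outer]
  take Leaf:  [Leaf Outer object] + [Delta Right Root Outer object] + [Outer object] + [Delta Outer]
  take Delta:  [Outer object] + [Delta Right Root Outer object] + [Outer object] + [Delta Outer]
  take Right:  [Outer object] + [Right Root Outer object] + [Outer object] + [Outer]
  take Root:  [Outer object] + [Root Outer object] + [Outer object] + [Outer]
  take Outer:  [Outer object] + [Outer object] + [Outer object] + [Outer]
  take object:  [object] + [object] + [object]
MRO: Mixin3 Top Leaf Delta Right Root Outer object
Outer is at position 6; next is object.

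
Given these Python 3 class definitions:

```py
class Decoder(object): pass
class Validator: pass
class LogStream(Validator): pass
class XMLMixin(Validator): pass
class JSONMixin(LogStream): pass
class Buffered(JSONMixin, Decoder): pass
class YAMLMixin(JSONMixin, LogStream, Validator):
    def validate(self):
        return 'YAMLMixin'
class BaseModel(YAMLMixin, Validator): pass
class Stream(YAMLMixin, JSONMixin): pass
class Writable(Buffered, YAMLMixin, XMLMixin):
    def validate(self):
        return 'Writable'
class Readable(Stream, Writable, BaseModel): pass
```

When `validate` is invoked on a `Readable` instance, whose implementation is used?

L[Readable] = Readable + merge(L[Stream], L[Writable], L[BaseModel], [Stream Writable BaseModel])
  take Stream:  [Stream YAMLMixin JSONMixin LogStream Validator object] + [Writable Buffered YAMLMixin JSONMixin LogStream XMLMixin Validator Decoder object] + [BaseModel YAMLMixin JSONMixin LogStream Validator object] + [Stream Writable BaseModel]
  take Writable:  [YAMLMixin JSONMixin LogStream Validator object] + [Writable Buffered YAMLMixin JSONMixin LogStream XMLMixin Validator Decoder object] + [BaseModel YAMLMixin JSONMixin LogStream Validator object] + [Writable BaseModel]
  take Buffered:  [YAMLMixin JSONMixin LogStream Validator object] + [Buffered YAMLMixin JSONMixin LogStream XMLMixin Validator Decoder object] + [BaseModel YAMLMixin JSONMixin LogStream Validator object] + [BaseModel]
  take BaseModel:  [YAMLMixin JSONMixin LogStream Validator object] + [YAMLMixin JSONMixin LogStream XMLMixin Validator Decoder object] + [BaseModel YAMLMixin JSONMixin LogStream Validator object] + [BaseModel]
  take YAMLMixin:  [YAMLMixin JSONMixin LogStream Validator object] + [YAMLMixin JSONMixin LogStream XMLMixin Validator Decoder object] + [YAMLMixin JSONMixin LogStream Validator object]
  take JSONMixin:  [JSONMixin LogStream Validator object] + [JSONMixin LogStream XMLMixin Validator Decoder object] + [JSONMixin LogStream Validator object]
  take LogStream:  [LogStream Validator object] + [LogStream XMLMixin Validator Decoder object] + [LogStream Validator object]
  take XMLMixin:  [Validator object] + [XMLMixin Validator Decoder object] + [Validator object]
  take Validator:  [Validator object] + [Validator Decoder object] + [Validator object]
  take Decoder:  [object] + [Decoder object] + [object]
  take object:  [object] + [object] + [object]
MRO: Readable Stream Writable Buffered BaseModel YAMLMixin JSONMixin LogStream XMLMixin Validator Decoder object
validate is defined in: Writable, YAMLMixin. First along the MRO is Writable.

Writable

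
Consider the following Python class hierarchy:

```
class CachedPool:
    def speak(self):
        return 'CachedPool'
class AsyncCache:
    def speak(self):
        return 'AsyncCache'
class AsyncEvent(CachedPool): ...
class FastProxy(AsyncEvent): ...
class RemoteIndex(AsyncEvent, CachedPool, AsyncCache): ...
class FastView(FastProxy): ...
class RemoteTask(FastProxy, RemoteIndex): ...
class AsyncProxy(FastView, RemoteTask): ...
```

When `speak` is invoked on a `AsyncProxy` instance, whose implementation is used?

L[AsyncProxy] = AsyncProxy + merge(L[FastView], L[RemoteTask], [FastView RemoteTask])
  take FastView:  [FastView FastProxy AsyncEvent CachedPool object] + [RemoteTask FastProxy RemoteIndex AsyncEvent CachedPool AsyncCache object] + [FastView RemoteTask]
  take RemoteTask:  [FastProxy AsyncEvent CachedPool object] + [RemoteTask FastProxy RemoteIndex AsyncEvent CachedPool AsyncCache object] + [RemoteTask]
  take FastProxy:  [FastProxy AsyncEvent CachedPool object] + [FastProxy RemoteIndex AsyncEvent CachedPool AsyncCache object]
  take RemoteIndex:  [AsyncEvent CachedPool object] + [RemoteIndex AsyncEvent CachedPool AsyncCache object]
  take AsyncEvent:  [AsyncEvent CachedPool object] + [AsyncEvent CachedPool AsyncCache object]
  take CachedPool:  [CachedPool object] + [CachedPool AsyncCache object]
  take AsyncCache:  [object] + [AsyncCache object]
  take object:  [object] + [object]
MRO: AsyncProxy FastView RemoteTask FastProxy RemoteIndex AsyncEvent CachedPool AsyncCache object
speak is defined in: AsyncCache, CachedPool. First along the MRO is CachedPool.

CachedPool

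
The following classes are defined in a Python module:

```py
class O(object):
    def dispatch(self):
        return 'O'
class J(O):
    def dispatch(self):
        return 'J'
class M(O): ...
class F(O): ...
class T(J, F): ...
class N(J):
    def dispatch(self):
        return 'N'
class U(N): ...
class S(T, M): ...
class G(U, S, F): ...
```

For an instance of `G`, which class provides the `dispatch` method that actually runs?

L[G] = G + merge(L[U], L[S], L[F], [U S F])
  take U:  [U N J O object] + [S T J F M O object] + [F O object] + [U S F]
  take N:  [N J O object] + [S T J F M O object] + [F O object] + [S F]
  take S:  [J O object] + [S T J F M O object] + [F O object] + [S F]
  take T:  [J O object] + [T J F M O object] + [F O object] + [F]
  take J:  [J O object] + [J F M O object] + [F O object] + [F]
  take F:  [O object] + [F M O object] + [F O object] + [F]
  take M:  [O object] + [M O object] + [O object]
  take O:  [O object] + [O object] + [O object]
  take object:  [object] + [object] + [object]
MRO: G U N S T J F M O object
dispatch is defined in: J, N, O. First along the MRO is N.

N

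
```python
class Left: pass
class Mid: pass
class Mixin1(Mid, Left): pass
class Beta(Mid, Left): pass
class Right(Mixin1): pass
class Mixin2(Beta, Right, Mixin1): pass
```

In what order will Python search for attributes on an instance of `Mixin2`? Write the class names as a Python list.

[Mixin2, Beta, Right, Mixin1, Mid, Left, object]

L[Mixin2] = Mixin2 + merge(L[Beta], L[Right], L[Mixin1], [Beta Right Mixin1])
  take Beta:  [Beta Mid Left object] + [Right Mixin1 Mid Left object] + [Mixin1 Mid Left object] + [Beta Right Mixin1]
  take Right:  [Mid Left object] + [Right Mixin1 Mid Left object] + [Mixin1 Mid Left object] + [Right Mixin1]
  take Mixin1:  [Mid Left object] + [Mixin1 Mid Left object] + [Mixin1 Mid Left object] + [Mixin1]
  take Mid:  [Mid Left object] + [Mid Left object] + [Mid Left object]
  take Left:  [Left object] + [Left object] + [Left object]
  take object:  [object] + [object] + [object]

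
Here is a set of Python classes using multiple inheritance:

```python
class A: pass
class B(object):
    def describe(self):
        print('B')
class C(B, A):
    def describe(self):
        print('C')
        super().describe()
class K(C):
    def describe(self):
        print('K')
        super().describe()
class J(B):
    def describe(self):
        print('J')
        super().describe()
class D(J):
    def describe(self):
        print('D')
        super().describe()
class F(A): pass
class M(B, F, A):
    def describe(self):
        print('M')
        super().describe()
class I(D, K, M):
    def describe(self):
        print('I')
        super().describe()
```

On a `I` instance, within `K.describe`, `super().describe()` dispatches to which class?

L[I] = I + merge(L[D], L[K], L[M], [D K M])
  take D:  [D J B object] + [K C B A object] + [M B F A object] + [D K M]
  take J:  [J B object] + [K C B A object] + [M B F A object] + [K M]
  take K:  [B object] + [K C B A object] + [M B F A object] + [K M]
  take C:  [B object] + [C B A object] + [M B F A object] + [M]
  take M:  [B object] + [B A object] + [M B F A object] + [M]
  take B:  [B object] + [B A object] + [B F A object]
  take F:  [object] + [A object] + [F A object]
  take A:  [object] + [A object] + [A object]
  take object:  [object] + [object] + [object]
MRO: I D J K C M B F A object
super() in K.describe on a I instance goes to the class after K in I's MRO: C.

C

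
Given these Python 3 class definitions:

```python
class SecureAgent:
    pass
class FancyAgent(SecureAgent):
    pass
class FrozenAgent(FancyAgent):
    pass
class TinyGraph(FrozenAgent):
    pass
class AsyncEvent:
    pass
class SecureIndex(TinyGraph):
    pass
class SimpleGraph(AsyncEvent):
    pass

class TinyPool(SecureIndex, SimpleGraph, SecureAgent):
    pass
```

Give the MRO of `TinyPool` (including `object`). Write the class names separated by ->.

L[TinyPool] = TinyPool + merge(L[SecureIndex], L[SimpleGraph], L[SecureAgent], [SecureIndex SimpleGraph SecureAgent])
  take SecureIndex:  [SecureIndex TinyGraph FrozenAgent FancyAgent SecureAgent object] + [SimpleGraph AsyncEvent object] + [SecureAgent object] + [SecureIndex SimpleGraph SecureAgent]
  take TinyGraph:  [TinyGraph FrozenAgent FancyAgent SecureAgent object] + [SimpleGraph AsyncEvent object] + [SecureAgent object] + [SimpleGraph SecureAgent]
  take FrozenAgent:  [FrozenAgent FancyAgent SecureAgent object] + [SimpleGraph AsyncEvent object] + [SecureAgent object] + [SimpleGraph SecureAgent]
  take FancyAgent:  [FancyAgent SecureAgent object] + [SimpleGraph AsyncEvent object] + [SecureAgent object] + [SimpleGraph SecureAgent]
  take SimpleGraph:  [SecureAgent object] + [SimpleGraph AsyncEvent object] + [SecureAgent object] + [SimpleGraph SecureAgent]
  take SecureAgent:  [SecureAgent object] + [AsyncEvent object] + [SecureAgent object] + [SecureAgent]
  take AsyncEvent:  [object] + [AsyncEvent object] + [object]
  take object:  [object] + [object] + [object]

TinyPool -> SecureIndex -> TinyGraph -> FrozenAgent -> FancyAgent -> SimpleGraph -> SecureAgent -> AsyncEvent -> object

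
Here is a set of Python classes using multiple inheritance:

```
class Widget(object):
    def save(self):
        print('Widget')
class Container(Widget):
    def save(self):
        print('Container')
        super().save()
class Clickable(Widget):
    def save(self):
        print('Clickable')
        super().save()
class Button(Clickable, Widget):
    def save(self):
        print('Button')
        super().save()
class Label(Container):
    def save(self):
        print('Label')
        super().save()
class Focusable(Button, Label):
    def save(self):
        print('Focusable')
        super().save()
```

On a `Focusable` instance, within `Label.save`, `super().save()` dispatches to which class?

L[Focusable] = Focusable + merge(L[Button], L[Label], [Button Label])
  take Button:  [Button Clickable Widget object] + [Label Container Widget object] + [Button Label]
  take Clickable:  [Clickable Widget object] + [Label Container Widget object] + [Label]
  take Label:  [Widget object] + [Label Container Widget object] + [Label]
  take Container:  [Widget object] + [Container Widget object]
  take Widget:  [Widget object] + [Widget object]
  take object:  [object] + [object]
MRO: Focusable Button Clickable Label Container Widget object
super() in Label.save on a Focusable instance goes to the class after Label in Focusable's MRO: Container.

Container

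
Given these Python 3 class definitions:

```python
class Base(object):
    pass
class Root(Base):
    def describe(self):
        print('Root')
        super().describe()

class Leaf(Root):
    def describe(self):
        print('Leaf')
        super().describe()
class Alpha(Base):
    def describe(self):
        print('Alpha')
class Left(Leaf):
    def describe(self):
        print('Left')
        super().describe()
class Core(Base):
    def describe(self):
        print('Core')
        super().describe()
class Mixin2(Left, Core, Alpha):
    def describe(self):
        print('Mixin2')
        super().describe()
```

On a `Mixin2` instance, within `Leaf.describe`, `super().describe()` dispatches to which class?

L[Mixin2] = Mixin2 + merge(L[Left], L[Core], L[Alpha], [Left Core Alpha])
  take Left:  [Left Leaf Root Base object] + [Core Base object] + [Alpha Base object] + [Left Core Alpha]
  take Leaf:  [Leaf Root Base object] + [Core Base object] + [Alpha Base object] + [Core Alpha]
  take Root:  [Root Base object] + [Core Base object] + [Alpha Base object] + [Core Alpha]
  take Core:  [Base object] + [Core Base object] + [Alpha Base object] + [Core Alpha]
  take Alpha:  [Base object] + [Base object] + [Alpha Base object] + [Alpha]
  take Base:  [Base object] + [Base object] + [Base object]
  take object:  [object] + [object] + [object]
MRO: Mixin2 Left Leaf Root Core Alpha Base object
super() in Leaf.describe on a Mixin2 instance goes to the class after Leaf in Mixin2's MRO: Root.

Root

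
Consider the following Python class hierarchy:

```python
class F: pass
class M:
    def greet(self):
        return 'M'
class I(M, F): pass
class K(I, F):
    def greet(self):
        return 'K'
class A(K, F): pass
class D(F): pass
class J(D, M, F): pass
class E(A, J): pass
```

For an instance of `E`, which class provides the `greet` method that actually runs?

K

L[E] = E + merge(L[A], L[J], [A J])
  take A:  [A K I M F object] + [J D M F object] + [A J]
  take K:  [K I M F object] + [J D M F object] + [J]
  take I:  [I M F object] + [J D M F object] + [J]
  take J:  [M F object] + [J D M F object] + [J]
  take D:  [M F object] + [D M F object]
  take M:  [M F object] + [M F object]
  take F:  [F object] + [F object]
  take object:  [object] + [object]
MRO: E A K I J D M F object
greet is defined in: K, M. First along the MRO is K.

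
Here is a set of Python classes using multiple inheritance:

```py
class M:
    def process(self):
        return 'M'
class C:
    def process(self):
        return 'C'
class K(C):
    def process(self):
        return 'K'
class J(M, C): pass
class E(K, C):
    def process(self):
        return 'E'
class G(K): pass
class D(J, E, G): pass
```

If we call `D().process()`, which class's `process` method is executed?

M

L[D] = D + merge(L[J], L[E], L[G], [J E G])
  take J:  [J M C object] + [E K C object] + [G K C object] + [J E G]
  take M:  [M C object] + [E K C object] + [G K C object] + [E G]
  take E:  [C object] + [E K C object] + [G K C object] + [E G]
  take G:  [C object] + [K C object] + [G K C object] + [G]
  take K:  [C object] + [K C object] + [K C object]
  take C:  [C object] + [C object] + [C object]
  take object:  [object] + [object] + [object]
MRO: D J M E G K C object
process is defined in: C, E, K, M. First along the MRO is M.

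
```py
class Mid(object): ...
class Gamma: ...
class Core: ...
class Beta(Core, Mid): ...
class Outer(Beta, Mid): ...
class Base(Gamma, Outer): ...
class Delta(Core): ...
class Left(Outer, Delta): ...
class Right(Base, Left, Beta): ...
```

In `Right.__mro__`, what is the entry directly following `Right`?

Base

L[Right] = Right + merge(L[Base], L[Left], L[Beta], [Base Left Beta])
  take Base:  [Base Gamma Outer Beta Core Mid object] + [Left Outer Beta Delta Core Mid object] + [Beta Core Mid object] + [Base Left Beta]
  take Gamma:  [Gamma Outer Beta Core Mid object] + [Left Outer Beta Delta Core Mid object] + [Beta Core Mid object] + [Left Beta]
  take Left:  [Outer Beta Core Mid object] + [Left Outer Beta Delta Core Mid object] + [Beta Core Mid object] + [Left Beta]
  take Outer:  [Outer Beta Core Mid object] + [Outer Beta Delta Core Mid object] + [Beta Core Mid object] + [Beta]
  take Beta:  [Beta Core Mid object] + [Beta Delta Core Mid object] + [Beta Core Mid object] + [Beta]
  take Delta:  [Core Mid object] + [Delta Core Mid object] + [Core Mid object]
  take Core:  [Core Mid object] + [Core Mid object] + [Core Mid object]
  take Mid:  [Mid object] + [Mid object] + [Mid object]
  take object:  [object] + [object] + [object]
MRO: Right Base Gamma Left Outer Beta Delta Core Mid object
Right is at position 0; next is Base.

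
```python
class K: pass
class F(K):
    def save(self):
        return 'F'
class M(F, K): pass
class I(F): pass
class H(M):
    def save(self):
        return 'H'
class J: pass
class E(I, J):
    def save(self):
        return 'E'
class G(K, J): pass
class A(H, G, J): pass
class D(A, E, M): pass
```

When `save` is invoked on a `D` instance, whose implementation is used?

L[D] = D + merge(L[A], L[E], L[M], [A E M])
  take A:  [A H M F G K J object] + [E I F K J object] + [M F K object] + [A E M]
  take H:  [H M F G K J object] + [E I F K J object] + [M F K object] + [E M]
  take E:  [M F G K J object] + [E I F K J object] + [M F K object] + [E M]
  take M:  [M F G K J object] + [I F K J object] + [M F K object] + [M]
  take I:  [F G K J object] + [I F K J object] + [F K object]
  take F:  [F G K J object] + [F K J object] + [F K object]
  take G:  [G K J object] + [K J object] + [K object]
  take K:  [K J object] + [K J object] + [K object]
  take J:  [J object] + [J object] + [object]
  take object:  [object] + [object] + [object]
MRO: D A H E M I F G K J object
save is defined in: E, F, H. First along the MRO is H.

H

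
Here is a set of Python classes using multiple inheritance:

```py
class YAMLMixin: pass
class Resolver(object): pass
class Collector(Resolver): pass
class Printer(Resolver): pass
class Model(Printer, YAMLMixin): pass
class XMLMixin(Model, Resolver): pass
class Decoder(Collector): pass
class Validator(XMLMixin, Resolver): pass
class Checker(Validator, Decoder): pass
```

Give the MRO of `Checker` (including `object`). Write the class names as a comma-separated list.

Checker, Validator, XMLMixin, Model, Printer, Decoder, Collector, Resolver, YAMLMixin, object

L[Checker] = Checker + merge(L[Validator], L[Decoder], [Validator Decoder])
  take Validator:  [Validator XMLMixin Model Printer Resolver YAMLMixin object] + [Decoder Collector Resolver object] + [Validator Decoder]
  take XMLMixin:  [XMLMixin Model Printer Resolver YAMLMixin object] + [Decoder Collector Resolver object] + [Decoder]
  take Model:  [Model Printer Resolver YAMLMixin object] + [Decoder Collector Resolver object] + [Decoder]
  take Printer:  [Printer Resolver YAMLMixin object] + [Decoder Collector Resolver object] + [Decoder]
  take Decoder:  [Resolver YAMLMixin object] + [Decoder Collector Resolver object] + [Decoder]
  take Collector:  [Resolver YAMLMixin object] + [Collector Resolver object]
  take Resolver:  [Resolver YAMLMixin object] + [Resolver object]
  take YAMLMixin:  [YAMLMixin object] + [object]
  take object:  [object] + [object]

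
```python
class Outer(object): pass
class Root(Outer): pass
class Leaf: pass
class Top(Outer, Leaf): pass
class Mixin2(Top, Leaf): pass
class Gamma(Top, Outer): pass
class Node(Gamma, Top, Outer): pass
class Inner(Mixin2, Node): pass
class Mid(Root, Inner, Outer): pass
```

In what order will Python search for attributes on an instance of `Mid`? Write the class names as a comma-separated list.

Mid, Root, Inner, Mixin2, Node, Gamma, Top, Outer, Leaf, object

L[Mid] = Mid + merge(L[Root], L[Inner], L[Outer], [Root Inner Outer])
  take Root:  [Root Outer object] + [Inner Mixin2 Node Gamma Top Outer Leaf object] + [Outer object] + [Root Inner Outer]
  take Inner:  [Outer object] + [Inner Mixin2 Node Gamma Top Outer Leaf object] + [Outer object] + [Inner Outer]
  take Mixin2:  [Outer object] + [Mixin2 Node Gamma Top Outer Leaf object] + [Outer object] + [Outer]
  take Node:  [Outer object] + [Node Gamma Top Outer Leaf object] + [Outer object] + [Outer]
  take Gamma:  [Outer object] + [Gamma Top Outer Leaf object] + [Outer object] + [Outer]
  take Top:  [Outer object] + [Top Outer Leaf object] + [Outer object] + [Outer]
  take Outer:  [Outer object] + [Outer Leaf object] + [Outer object] + [Outer]
  take Leaf:  [object] + [Leaf object] + [object]
  take object:  [object] + [object] + [object]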